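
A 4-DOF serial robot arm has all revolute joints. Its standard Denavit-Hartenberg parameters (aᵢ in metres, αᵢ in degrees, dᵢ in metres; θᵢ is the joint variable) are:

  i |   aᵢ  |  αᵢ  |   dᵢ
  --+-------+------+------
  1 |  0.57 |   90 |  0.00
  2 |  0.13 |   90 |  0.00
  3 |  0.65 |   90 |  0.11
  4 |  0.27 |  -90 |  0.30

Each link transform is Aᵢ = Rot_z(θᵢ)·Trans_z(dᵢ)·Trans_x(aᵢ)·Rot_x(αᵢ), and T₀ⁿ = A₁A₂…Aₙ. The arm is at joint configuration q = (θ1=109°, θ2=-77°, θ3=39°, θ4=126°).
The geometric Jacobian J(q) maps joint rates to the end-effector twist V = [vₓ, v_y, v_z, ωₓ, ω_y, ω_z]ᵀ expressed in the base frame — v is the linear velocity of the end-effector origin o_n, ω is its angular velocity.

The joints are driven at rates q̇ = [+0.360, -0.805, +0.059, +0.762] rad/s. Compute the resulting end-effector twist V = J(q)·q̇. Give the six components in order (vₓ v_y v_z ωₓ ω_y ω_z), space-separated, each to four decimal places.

-0.0451 -0.5379 0.2884 -1.3375 -0.4072 -0.1205

o_n = [-0.0608, 0.4101, -0.7565]
J₁: ẑ×o_n = [-0.4101, -0.0608, 0.0000], ω = ẑ
J2: z=[0.9455, 0.3256, 0.0000] o=[-0.1856, 0.5389, 0.0000] → [-0.2463, 0.7153, -0.1624, 0.9455, 0.3256, 0.0000]
J3: z=[0.3172, -0.9213, -0.2250] o=[-0.1951, 0.5666, -0.1267] → [0.5451, 0.1696, 0.0741, 0.3172, -0.9213, -0.2250]
J4: z=[-0.7809, -0.1192, -0.6132] o=[0.1896, 0.7059, -0.6436] → [-0.1679, 0.0653, 0.2011, -0.7809, -0.1192, -0.6132]
V = J·q̇ = [-0.0451, -0.5379, 0.2884, -1.3375, -0.4072, -0.1205]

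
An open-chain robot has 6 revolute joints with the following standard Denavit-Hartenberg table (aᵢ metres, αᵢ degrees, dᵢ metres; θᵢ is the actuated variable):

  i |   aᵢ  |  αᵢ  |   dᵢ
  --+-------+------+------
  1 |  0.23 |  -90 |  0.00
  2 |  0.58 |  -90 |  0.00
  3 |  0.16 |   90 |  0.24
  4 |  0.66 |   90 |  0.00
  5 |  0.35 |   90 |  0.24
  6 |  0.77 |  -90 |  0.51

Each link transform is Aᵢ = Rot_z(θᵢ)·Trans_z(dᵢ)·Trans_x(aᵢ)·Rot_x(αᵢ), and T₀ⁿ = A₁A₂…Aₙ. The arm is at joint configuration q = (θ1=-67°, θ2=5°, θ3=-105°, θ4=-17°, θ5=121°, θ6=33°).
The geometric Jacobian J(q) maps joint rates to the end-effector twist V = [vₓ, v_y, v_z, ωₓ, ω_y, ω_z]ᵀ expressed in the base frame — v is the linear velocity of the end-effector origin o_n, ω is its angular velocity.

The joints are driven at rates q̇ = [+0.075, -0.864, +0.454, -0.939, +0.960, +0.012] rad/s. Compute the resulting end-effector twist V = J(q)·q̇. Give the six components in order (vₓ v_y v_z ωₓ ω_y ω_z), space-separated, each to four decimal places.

-1.0445 -0.5382 -0.5205 -0.4200 -1.2735 0.4556

o_n = [0.0638, 0.4105, 0.6145]
J₁: ẑ×o_n = [-0.4105, 0.0638, 0.0000], ω = ẑ
J2: z=[0.9205, 0.3907, 0.0000] o=[0.0899, -0.2117, 0.0000] → [0.2401, -0.5657, 0.5830, 0.9205, 0.3907, 0.0000]
J3: z=[-0.0341, 0.0802, -0.9962] o=[0.3156, -0.7436, -0.0506] → [1.2031, 0.2735, -0.0191, -0.0341, 0.0802, -0.9962]
J4: z=[-0.6142, 0.7846, 0.0842] o=[0.4336, -0.6260, -0.2860] → [0.6194, 0.5220, -0.3465, -0.6142, 0.7846, 0.0842]
J5: z=[-0.1979, -0.2565, 0.9461] o=[0.9378, -0.2534, -0.0796] → [-0.8062, -0.6894, -0.3556, -0.1979, -0.2565, 0.9461]
J6: z=[0.3384, 0.8879, 0.3115] o=[0.5683, -0.1813, 0.1164] → [0.2580, -0.3258, 0.6483, 0.3384, 0.8879, 0.3115]
V = J·q̇ = [-1.0445, -0.5382, -0.5205, -0.4200, -1.2735, 0.4556]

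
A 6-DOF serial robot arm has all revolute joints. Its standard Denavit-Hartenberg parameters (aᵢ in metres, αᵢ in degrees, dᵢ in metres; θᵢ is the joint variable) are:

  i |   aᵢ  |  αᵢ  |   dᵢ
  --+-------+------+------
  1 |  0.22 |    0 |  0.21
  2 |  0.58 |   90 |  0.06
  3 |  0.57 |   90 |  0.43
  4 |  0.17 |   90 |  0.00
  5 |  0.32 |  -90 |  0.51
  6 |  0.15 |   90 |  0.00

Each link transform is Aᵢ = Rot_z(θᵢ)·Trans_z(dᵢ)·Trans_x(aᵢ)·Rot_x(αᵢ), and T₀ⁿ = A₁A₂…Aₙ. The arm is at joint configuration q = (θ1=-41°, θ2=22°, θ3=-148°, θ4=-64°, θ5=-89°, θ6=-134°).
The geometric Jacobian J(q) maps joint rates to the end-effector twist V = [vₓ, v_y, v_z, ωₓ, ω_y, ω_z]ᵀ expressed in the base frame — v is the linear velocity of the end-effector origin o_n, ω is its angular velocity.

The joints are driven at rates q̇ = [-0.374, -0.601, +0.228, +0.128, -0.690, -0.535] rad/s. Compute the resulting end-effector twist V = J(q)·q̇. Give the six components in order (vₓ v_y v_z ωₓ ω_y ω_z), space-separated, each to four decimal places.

-0.2936 -0.7196 0.0346 -0.6979 -0.8292 -1.0787

o_n = [0.7488, -0.3481, 0.0389]
J₁: ẑ×o_n = [0.3481, 0.7488, -0.0000], ω = ẑ
J2: z=[0.0000, 0.0000, 1.0000] o=[0.1660, -0.1443, 0.2100] → [0.2038, 0.5827, -0.0000, 0.0000, 0.0000, 1.0000]
J3: z=[-0.3256, -0.9455, 0.0000] o=[0.7144, -0.3332, 0.2700] → [0.2185, -0.0752, 0.0373, -0.3256, -0.9455, 0.0000]
J4: z=[-0.5010, 0.1725, 0.8480] o=[0.1174, -0.5824, -0.0321] → [-0.1864, 0.5710, -0.2263, -0.5010, 0.1725, 0.8480]
J5: z=[0.8634, 0.1663, 0.4763] o=[0.1074, -0.4173, -0.0715] → [-0.0146, 0.2101, -0.0469, 0.8634, 0.1663, 0.4763]
J6: z=[-0.0676, 0.9737, -0.2175] o=[0.7077, -0.3823, -0.1013] → [0.1439, 0.0005, -0.0423, -0.0676, 0.9737, -0.2175]
V = J·q̇ = [-0.2936, -0.7196, 0.0346, -0.6979, -0.8292, -1.0787]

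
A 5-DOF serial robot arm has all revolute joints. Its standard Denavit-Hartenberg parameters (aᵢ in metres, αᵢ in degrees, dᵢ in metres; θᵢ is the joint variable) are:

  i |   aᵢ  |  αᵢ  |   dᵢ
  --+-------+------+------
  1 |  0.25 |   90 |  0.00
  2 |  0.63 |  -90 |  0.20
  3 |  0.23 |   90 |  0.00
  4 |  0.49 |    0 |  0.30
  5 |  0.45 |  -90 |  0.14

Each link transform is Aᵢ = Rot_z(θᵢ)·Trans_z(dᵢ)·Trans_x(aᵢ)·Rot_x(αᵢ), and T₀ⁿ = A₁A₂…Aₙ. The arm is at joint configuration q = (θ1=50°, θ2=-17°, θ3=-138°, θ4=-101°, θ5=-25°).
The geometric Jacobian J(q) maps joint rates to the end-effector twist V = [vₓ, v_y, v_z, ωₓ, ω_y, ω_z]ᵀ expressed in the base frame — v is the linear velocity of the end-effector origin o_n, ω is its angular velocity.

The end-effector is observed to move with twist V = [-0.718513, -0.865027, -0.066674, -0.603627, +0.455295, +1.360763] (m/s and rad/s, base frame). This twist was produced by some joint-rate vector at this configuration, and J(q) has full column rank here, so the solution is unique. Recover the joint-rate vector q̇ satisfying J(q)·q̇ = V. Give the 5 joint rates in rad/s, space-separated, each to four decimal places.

0.7590 -0.5180 0.5640 0.4050 -0.0860

o_n = [0.1038, 0.4544, -0.9341]
J₁: ẑ×o_n = [-0.4544, 0.1038, 0.0000], ω = ẑ
J2: z=[0.7660, -0.6428, 0.0000] o=[0.1607, 0.1915, 0.0000] → [0.6004, 0.7155, 0.1648, 0.7660, -0.6428, 0.0000]
J3: z=[0.1879, 0.2240, 0.9563] o=[0.7012, 0.5245, -0.1842] → [-0.1010, -0.4304, 0.1206, 0.1879, 0.2240, 0.9563]
J4: z=[-0.9806, -0.0125, 0.1956] o=[0.7140, 0.3003, -0.1342] → [-0.0201, -0.9037, -0.1587, -0.9806, -0.0125, 0.1956]
J5: z=[-0.9806, -0.0125, 0.1956] o=[0.3242, 0.2800, -0.5558] → [-0.0294, -0.4140, -0.1738, -0.9806, -0.0125, 0.1956]
q̇ = J⁺·V = [0.7590, -0.5180, 0.5640, 0.4050, -0.0860]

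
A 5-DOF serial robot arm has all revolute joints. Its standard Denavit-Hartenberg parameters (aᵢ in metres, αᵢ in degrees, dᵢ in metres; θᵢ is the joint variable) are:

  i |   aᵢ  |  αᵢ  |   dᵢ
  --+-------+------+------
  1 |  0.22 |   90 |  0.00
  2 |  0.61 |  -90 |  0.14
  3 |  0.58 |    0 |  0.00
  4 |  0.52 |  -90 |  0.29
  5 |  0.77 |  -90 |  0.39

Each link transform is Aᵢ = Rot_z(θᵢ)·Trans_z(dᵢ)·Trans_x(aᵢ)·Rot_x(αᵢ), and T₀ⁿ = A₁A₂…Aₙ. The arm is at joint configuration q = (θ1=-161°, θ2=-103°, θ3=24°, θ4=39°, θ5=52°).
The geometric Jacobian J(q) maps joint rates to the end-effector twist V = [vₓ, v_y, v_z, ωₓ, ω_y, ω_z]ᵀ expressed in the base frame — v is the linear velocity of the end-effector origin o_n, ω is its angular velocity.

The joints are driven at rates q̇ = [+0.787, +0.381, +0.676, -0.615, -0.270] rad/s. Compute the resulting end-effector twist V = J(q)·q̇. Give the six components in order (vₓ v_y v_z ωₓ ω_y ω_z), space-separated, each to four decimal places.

o_n = [0.7256, -0.9756, -1.1405]
J₁: ẑ×o_n = [0.9756, 0.7256, -0.0000], ω = ẑ
J2: z=[-0.3256, 0.9455, 0.0000] o=[-0.2080, -0.0716, 0.0000] → [-1.0784, -0.3713, -0.5884, -0.3256, 0.9455, 0.0000]
J3: z=[-0.9213, -0.3172, -0.2250] o=[-0.1238, 0.1054, -0.5944] → [-0.0699, -0.6942, 1.2654, -0.9213, -0.3172, -0.2250]
J4: z=[-0.9213, -0.3172, -0.2250] o=[0.0657, -0.0788, -1.1106] → [-0.1923, -0.1760, 1.0355, -0.9213, -0.3172, -0.2250]
J5: z=[-0.0417, -0.4945, 0.8682] o=[-0.0005, -0.5916, -1.4059] → [0.2021, 0.6414, 0.3750, -0.0417, -0.4945, 0.8682]
V = J·q̇ = [0.3733, -0.1047, -0.1069, -0.1690, 0.4744, 0.5389]

0.3733 -0.1047 -0.1069 -0.1690 0.4744 0.5389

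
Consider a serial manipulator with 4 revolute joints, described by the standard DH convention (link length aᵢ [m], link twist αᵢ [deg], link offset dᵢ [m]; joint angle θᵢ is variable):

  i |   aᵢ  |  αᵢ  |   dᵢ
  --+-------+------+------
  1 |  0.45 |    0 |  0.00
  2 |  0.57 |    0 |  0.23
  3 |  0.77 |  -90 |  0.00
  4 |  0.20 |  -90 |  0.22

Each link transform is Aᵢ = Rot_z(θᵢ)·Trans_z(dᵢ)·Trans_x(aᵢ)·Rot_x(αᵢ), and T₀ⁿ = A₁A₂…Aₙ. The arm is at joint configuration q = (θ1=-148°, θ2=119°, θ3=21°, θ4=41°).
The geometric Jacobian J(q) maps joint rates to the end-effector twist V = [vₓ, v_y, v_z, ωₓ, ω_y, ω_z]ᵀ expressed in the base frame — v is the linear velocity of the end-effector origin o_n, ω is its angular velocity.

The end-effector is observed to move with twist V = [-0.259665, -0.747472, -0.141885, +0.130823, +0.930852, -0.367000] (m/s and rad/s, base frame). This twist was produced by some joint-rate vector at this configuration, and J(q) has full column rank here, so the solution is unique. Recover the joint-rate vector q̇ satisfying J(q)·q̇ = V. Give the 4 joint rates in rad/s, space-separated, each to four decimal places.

0.1370 -0.8720 0.3680 0.9400

o_n = [1.0595, -0.4251, 0.0988]
J₁: ẑ×o_n = [0.4251, 1.0595, -0.0000], ω = ẑ
J2: z=[0.0000, 0.0000, 1.0000] o=[-0.3816, -0.2385, 0.0000] → [0.1867, 1.4411, -0.0000, 0.0000, 0.0000, 1.0000]
J3: z=[0.0000, 0.0000, 1.0000] o=[0.1169, -0.5148, 0.2300] → [-0.0897, 0.9426, 0.0000, 0.0000, 0.0000, 1.0000]
J4: z=[0.1392, 0.9903, 0.0000] o=[0.8794, -0.6220, 0.2300] → [-0.1299, 0.0183, -0.1509, 0.1392, 0.9903, 0.0000]
q̇ = J⁺·V = [0.1370, -0.8720, 0.3680, 0.9400]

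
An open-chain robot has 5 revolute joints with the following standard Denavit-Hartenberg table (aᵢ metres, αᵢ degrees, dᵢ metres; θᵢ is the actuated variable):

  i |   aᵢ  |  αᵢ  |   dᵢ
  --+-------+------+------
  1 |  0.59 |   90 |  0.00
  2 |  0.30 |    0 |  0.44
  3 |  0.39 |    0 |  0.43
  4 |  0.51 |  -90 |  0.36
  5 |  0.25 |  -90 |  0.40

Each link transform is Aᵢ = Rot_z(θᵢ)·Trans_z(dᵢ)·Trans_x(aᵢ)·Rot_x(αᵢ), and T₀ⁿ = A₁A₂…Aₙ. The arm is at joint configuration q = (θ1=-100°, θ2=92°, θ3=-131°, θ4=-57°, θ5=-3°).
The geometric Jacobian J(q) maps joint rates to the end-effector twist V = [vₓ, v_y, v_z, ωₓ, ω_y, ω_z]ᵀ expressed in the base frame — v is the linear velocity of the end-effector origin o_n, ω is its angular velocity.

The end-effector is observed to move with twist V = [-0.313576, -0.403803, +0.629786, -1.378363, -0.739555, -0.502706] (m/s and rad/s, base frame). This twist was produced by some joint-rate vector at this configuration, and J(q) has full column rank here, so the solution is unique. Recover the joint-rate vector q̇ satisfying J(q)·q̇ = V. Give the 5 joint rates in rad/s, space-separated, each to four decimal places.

o_n = [-1.4328, -0.9669, -0.7429]
J₁: ẑ×o_n = [0.9669, -1.4328, 0.0000], ω = ẑ
J2: z=[-0.9848, 0.1736, 0.0000] o=[-0.1025, -0.5810, 0.0000] → [-0.1290, -0.7316, 0.6110, -0.9848, 0.1736, 0.0000]
J3: z=[-0.9848, 0.1736, 0.0000] o=[-0.5339, -0.4943, 0.2998] → [-0.1811, -1.0269, 0.6215, -0.9848, 0.1736, 0.0000]
J4: z=[-0.9848, 0.1736, 0.0000] o=[-1.0100, -0.7181, 0.0544] → [-0.1385, -0.7852, 0.3184, -0.9848, 0.1736, 0.0000]
J5: z=[-0.1727, -0.9794, -0.1045] o=[-1.3553, -0.6031, -0.4528] → [0.2461, -0.0420, -0.0130, -0.1727, -0.9794, -0.1045]
q̇ = J⁺·V = [-0.4010, 0.7940, 0.0620, 0.3730, 0.9730]

-0.4010 0.7940 0.0620 0.3730 0.9730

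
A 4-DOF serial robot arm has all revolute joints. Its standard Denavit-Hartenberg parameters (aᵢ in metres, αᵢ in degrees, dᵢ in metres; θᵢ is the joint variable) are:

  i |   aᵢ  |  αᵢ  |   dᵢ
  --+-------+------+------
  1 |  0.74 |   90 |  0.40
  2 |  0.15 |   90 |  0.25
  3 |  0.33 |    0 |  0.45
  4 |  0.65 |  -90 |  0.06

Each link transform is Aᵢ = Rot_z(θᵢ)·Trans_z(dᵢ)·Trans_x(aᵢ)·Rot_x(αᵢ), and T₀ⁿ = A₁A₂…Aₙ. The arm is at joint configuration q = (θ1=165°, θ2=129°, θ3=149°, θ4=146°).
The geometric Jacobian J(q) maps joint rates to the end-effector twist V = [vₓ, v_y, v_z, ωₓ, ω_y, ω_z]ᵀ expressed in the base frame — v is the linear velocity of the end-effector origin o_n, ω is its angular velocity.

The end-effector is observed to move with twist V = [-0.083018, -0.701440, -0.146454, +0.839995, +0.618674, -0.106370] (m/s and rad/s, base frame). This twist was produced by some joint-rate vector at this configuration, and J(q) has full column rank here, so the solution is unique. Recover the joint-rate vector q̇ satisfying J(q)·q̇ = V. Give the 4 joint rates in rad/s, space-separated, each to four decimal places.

0.4210 0.8150 0.0990 -0.9370

o_n = [-1.0552, 0.1076, 0.8312]
J₁: ẑ×o_n = [-0.1076, -1.0552, 0.0000], ω = ẑ
J2: z=[0.2588, 0.9659, 0.0000] o=[-0.7148, 0.1915, 0.4000] → [0.4165, -0.1116, 0.3071, 0.2588, 0.9659, 0.0000]
J3: z=[-0.7507, 0.2011, 0.6293] o=[-0.5589, 0.4086, 0.5166] → [0.2527, -0.0762, 0.3257, -0.7507, 0.2011, 0.6293]
J4: z=[-0.7507, 0.2011, 0.6293] o=[-1.0247, 0.7093, 0.5799] → [0.4292, 0.1694, 0.4578, -0.7507, 0.2011, 0.6293]
q̇ = J⁺·V = [0.4210, 0.8150, 0.0990, -0.9370]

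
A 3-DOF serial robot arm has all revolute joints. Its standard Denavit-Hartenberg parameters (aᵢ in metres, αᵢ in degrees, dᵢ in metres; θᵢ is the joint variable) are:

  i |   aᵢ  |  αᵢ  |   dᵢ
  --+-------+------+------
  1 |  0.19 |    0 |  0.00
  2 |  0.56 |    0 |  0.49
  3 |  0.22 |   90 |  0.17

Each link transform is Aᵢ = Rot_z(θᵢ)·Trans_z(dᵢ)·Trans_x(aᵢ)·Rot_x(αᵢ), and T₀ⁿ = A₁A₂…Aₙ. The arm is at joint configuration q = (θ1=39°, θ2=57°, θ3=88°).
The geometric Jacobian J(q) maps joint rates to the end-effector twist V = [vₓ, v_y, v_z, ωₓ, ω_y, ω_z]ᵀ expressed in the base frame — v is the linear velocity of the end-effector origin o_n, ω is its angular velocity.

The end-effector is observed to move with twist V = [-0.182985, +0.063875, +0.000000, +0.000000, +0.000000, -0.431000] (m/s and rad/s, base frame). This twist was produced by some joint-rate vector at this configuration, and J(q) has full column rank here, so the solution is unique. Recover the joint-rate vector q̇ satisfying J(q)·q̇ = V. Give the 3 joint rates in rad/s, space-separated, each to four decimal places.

o_n = [-0.1303, 0.6612, 0.6600]
J₁: ẑ×o_n = [-0.6612, -0.1303, 0.0000], ω = ẑ
J2: z=[0.0000, 0.0000, 1.0000] o=[0.1477, 0.1196, 0.0000] → [-0.5416, -0.2780, 0.0000, 0.0000, 0.0000, 1.0000]
J3: z=[0.0000, 0.0000, 1.0000] o=[0.0891, 0.6765, 0.4900] → [0.0153, -0.2195, 0.0000, 0.0000, 0.0000, 1.0000]
q̇ = J⁺·V = [-0.0760, 0.4090, -0.7640]

-0.0760 0.4090 -0.7640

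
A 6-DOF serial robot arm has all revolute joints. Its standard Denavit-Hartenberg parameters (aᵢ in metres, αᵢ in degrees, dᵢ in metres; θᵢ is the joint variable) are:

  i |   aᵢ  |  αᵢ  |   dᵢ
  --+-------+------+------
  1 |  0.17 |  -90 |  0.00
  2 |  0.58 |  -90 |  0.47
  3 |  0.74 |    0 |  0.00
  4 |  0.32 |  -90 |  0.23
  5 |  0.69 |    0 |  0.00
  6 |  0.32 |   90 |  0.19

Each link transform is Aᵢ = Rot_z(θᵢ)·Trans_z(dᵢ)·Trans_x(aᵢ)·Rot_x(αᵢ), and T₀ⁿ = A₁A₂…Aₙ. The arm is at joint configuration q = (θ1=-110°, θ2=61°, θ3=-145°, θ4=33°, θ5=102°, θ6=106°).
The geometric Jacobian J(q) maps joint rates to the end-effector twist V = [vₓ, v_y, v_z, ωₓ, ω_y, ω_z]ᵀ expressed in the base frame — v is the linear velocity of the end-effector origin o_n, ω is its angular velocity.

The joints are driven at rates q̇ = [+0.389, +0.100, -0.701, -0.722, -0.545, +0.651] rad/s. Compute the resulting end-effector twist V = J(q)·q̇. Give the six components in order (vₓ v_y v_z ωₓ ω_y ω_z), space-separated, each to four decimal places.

o_n = [0.6373, -0.7850, -0.0230]
J₁: ẑ×o_n = [0.7850, 0.6373, -0.0000], ω = ẑ
J2: z=[0.9397, -0.3420, 0.0000] o=[-0.0581, -0.1597, 0.0000] → [0.0079, 0.0217, -0.3497, 0.9397, -0.3420, 0.0000]
J3: z=[0.2991, 0.8219, -0.4848] o=[0.2873, -0.5847, -0.5073] → [0.3009, -0.3145, -0.3475, 0.2991, 0.8219, -0.4848]
J4: z=[0.2991, 0.8219, -0.4848] o=[0.7867, -0.4537, 0.0229] → [-0.1984, 0.0862, 0.0237, 0.2991, 0.8219, -0.4848]
J5: z=[0.1983, -0.5505, -0.8109] o=[1.1542, -0.3116, 0.0162] → [-0.3623, 0.4270, -0.3784, 0.1983, -0.5505, -0.8109]
J6: z=[0.1983, -0.5505, -0.8109] o=[0.8184, -0.8453, 0.2964] → [0.2247, 0.2102, -0.0878, 0.1983, -0.5505, -0.8109]
V = J·q̇ = [0.5822, 0.3125, 0.3406, -0.3107, -1.2621, 0.9929]

0.5822 0.3125 0.3406 -0.3107 -1.2621 0.9929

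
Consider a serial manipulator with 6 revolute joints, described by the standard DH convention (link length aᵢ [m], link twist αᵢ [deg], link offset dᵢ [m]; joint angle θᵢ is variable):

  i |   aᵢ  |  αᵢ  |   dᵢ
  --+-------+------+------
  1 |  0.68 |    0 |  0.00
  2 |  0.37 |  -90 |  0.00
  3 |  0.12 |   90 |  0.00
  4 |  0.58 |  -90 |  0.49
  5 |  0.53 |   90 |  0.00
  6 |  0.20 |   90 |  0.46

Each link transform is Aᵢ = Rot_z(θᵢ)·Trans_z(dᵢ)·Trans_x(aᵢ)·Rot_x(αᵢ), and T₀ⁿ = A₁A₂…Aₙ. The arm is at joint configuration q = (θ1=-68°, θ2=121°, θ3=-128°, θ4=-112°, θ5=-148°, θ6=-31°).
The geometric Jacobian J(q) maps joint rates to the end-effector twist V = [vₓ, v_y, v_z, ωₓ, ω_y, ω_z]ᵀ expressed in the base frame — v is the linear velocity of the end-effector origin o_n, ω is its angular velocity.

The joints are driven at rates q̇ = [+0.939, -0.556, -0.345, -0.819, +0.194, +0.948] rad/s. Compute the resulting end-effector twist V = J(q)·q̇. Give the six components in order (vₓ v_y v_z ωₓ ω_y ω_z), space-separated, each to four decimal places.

0.3232 -0.1361 0.0379 0.5949 0.8694 1.6722

o_n = [-0.0135, -0.5239, -0.1947]
J₁: ẑ×o_n = [0.5239, -0.0135, 0.0000], ω = ẑ
J2: z=[0.0000, 0.0000, 1.0000] o=[0.2547, -0.6305, 0.0000] → [-0.1066, -0.2683, 0.0000, 0.0000, 0.0000, 1.0000]
J3: z=[-0.7986, 0.6018, 0.0000] o=[0.4774, -0.3350, 0.0000] → [-0.1172, -0.1555, 0.4463, -0.7986, 0.6018, 0.0000]
J4: z=[-0.4742, -0.6293, -0.6157] o=[0.4329, -0.3940, 0.0946] → [0.1020, 0.1377, -0.2194, -0.4742, -0.6293, -0.6157]
J5: z=[-0.0444, -0.6813, 0.7306] o=[0.7105, -0.9192, -0.3783] → [-0.4139, -0.5209, -0.5109, -0.0444, -0.6813, 0.7306]
J6: z=[-0.0638, 0.7318, 0.6785] o=[0.1821, -0.9279, -0.4186] → [-0.1103, -0.1185, 0.1174, -0.0638, 0.7318, 0.6785]
V = J·q̇ = [0.3232, -0.1361, 0.0379, 0.5949, 0.8694, 1.6722]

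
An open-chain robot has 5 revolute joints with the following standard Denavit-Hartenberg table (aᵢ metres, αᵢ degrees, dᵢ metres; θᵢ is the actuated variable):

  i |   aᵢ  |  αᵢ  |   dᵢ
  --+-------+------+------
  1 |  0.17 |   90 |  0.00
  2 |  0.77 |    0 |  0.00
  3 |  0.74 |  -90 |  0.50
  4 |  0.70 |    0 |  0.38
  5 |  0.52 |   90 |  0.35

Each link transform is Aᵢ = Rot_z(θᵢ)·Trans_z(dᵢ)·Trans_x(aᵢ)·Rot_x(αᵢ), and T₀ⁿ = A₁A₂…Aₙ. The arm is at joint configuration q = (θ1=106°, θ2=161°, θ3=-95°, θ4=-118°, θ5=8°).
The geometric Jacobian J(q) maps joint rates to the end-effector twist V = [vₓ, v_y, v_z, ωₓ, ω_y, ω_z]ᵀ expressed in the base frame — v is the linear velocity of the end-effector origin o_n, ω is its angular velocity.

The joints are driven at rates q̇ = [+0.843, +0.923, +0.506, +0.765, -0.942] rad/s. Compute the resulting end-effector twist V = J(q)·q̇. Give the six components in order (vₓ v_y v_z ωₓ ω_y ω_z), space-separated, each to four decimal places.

o_n = [1.8559, -0.6433, 0.7609]
J₁: ẑ×o_n = [0.6433, 1.8559, -0.0000], ω = ẑ
J2: z=[0.9613, 0.2756, 0.0000] o=[-0.0469, 0.1634, 0.0000] → [0.2097, -0.7315, -1.3000, 0.9613, 0.2756, 0.0000]
J3: z=[0.9613, 0.2756, 0.0000] o=[0.1538, -0.5364, 0.2507] → [0.1406, -0.4905, -0.5719, 0.9613, 0.2756, 0.0000]
J4: z=[0.2518, -0.8782, 0.4067] o=[0.5515, -0.1093, 0.9267] → [0.3628, 0.5723, 1.0110, 0.2518, -0.8782, 0.4067]
J5: z=[0.2518, -0.8782, 0.4067] o=[1.2781, -0.4011, 0.7811] → [0.1162, 0.2401, 0.4464, 0.2518, -0.8782, 0.4067]
V = J·q̇ = [0.9752, 0.8529, -1.1363, 1.3291, 0.5493, 0.7710]

0.9752 0.8529 -1.1363 1.3291 0.5493 0.7710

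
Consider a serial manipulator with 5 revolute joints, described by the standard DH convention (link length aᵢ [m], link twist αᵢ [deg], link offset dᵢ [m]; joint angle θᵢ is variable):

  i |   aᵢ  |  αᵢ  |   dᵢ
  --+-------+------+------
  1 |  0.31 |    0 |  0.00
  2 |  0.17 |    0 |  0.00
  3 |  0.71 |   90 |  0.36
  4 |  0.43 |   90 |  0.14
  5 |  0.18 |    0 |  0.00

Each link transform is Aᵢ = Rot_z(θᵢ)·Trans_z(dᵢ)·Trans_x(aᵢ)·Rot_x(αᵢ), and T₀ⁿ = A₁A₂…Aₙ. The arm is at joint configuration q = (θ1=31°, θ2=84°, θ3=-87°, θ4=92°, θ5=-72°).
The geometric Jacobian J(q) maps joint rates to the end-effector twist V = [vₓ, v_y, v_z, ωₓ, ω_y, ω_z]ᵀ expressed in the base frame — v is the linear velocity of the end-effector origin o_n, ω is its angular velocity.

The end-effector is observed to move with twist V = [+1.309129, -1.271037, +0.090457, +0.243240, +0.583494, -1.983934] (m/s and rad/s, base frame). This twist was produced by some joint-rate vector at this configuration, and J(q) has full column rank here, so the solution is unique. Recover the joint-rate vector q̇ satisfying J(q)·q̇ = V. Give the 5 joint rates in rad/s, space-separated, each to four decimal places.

o_n = [0.7912, 0.6666, 0.8453]
J₁: ẑ×o_n = [-0.6666, 0.7912, 0.0000], ω = ẑ
J2: z=[0.0000, 0.0000, 1.0000] o=[0.2657, 0.1597, 0.0000] → [-0.5070, 0.5254, 0.0000, 0.0000, 0.0000, 1.0000]
J3: z=[0.0000, 0.0000, 1.0000] o=[0.1939, 0.3137, 0.0000] → [-0.3529, 0.5973, 0.0000, 0.0000, 0.0000, 1.0000]
J4: z=[0.4695, -0.8829, 0.0000] o=[0.8208, 0.6471, 0.3600] → [-0.4285, -0.2278, -0.0169, 0.4695, -0.8829, 0.0000]
J5: z=[0.8824, 0.4692, 0.0349] o=[0.8732, 0.5164, 0.7897] → [0.0208, -0.0519, 0.1711, 0.8824, 0.4692, 0.0349]
q̇ = J⁺·V = [-0.9940, -0.7080, -0.2990, -0.4010, 0.4890]

-0.9940 -0.7080 -0.2990 -0.4010 0.4890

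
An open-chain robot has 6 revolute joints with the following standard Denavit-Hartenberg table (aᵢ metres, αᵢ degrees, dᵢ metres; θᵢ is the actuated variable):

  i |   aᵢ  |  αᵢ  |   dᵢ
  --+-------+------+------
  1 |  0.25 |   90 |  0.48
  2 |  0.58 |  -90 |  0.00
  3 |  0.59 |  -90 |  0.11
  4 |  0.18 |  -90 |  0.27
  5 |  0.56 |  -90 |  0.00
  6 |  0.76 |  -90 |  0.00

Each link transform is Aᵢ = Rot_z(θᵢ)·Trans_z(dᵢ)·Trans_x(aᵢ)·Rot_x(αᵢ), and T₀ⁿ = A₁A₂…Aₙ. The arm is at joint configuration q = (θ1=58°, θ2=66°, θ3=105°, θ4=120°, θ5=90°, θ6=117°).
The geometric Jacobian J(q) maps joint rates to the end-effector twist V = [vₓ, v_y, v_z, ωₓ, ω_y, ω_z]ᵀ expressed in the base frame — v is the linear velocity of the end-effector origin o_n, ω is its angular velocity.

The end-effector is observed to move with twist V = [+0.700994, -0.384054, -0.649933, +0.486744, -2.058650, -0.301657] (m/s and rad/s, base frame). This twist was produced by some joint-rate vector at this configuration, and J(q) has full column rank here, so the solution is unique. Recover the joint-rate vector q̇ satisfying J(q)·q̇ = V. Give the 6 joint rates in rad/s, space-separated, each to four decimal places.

o_n = [-0.5063, 1.1432, 0.5480]
J₁: ẑ×o_n = [-1.1432, -0.5063, 0.0000], ω = ẑ
J2: z=[0.8480, -0.5299, 0.0000] o=[0.1325, 0.2120, 0.4800] → [-0.0361, -0.0577, 0.4511, 0.8480, -0.5299, 0.0000]
J3: z=[-0.4841, -0.7747, 0.4067] o=[0.2575, 0.4121, 1.0099] → [0.0604, -0.5342, -0.9457, -0.4841, -0.7747, 0.4067]
J4: z=[0.0113, -0.4703, -0.8824] o=[-0.3120, 0.5762, 0.9151] → [0.6730, 0.1757, -0.0850, 0.0113, -0.4703, -0.8824]
J5: z=[0.5157, -0.7533, 0.4081] o=[-0.1547, 0.5319, 0.6347] → [-0.1842, -0.0988, 0.0503, 0.5157, -0.7533, 0.4081]
J6: z=[-0.8567, -0.4596, 0.2340] o=[-0.1610, 0.7953, 1.1289] → [0.1856, -0.5784, -0.4567, -0.8567, -0.4596, 0.2340]
q̇ = J⁺·V = [-0.1450, 0.7070, 0.9850, 0.9290, 0.6540, -0.0190]

-0.1450 0.7070 0.9850 0.9290 0.6540 -0.0190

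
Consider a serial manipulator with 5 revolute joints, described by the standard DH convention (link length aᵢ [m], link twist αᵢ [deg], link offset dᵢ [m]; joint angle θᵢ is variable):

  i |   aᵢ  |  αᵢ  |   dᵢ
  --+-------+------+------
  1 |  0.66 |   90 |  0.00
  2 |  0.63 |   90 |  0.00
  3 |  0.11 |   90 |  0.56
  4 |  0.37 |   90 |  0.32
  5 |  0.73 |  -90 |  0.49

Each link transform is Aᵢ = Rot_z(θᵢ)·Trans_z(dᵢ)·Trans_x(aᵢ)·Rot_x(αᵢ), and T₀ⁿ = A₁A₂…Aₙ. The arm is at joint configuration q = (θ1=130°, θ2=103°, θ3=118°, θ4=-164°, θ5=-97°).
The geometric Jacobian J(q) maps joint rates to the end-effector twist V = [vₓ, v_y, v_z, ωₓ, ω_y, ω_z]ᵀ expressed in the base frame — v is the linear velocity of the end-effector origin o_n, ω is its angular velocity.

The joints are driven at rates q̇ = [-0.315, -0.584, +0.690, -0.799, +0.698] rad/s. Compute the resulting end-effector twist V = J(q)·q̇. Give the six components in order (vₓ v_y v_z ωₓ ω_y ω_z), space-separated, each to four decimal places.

-0.2819 0.5535 -0.1190 -1.8062 0.3961 -0.6082

o_n = [-1.3071, 0.8568, 0.6153]
J₁: ẑ×o_n = [-0.8568, -1.3071, 0.0000], ω = ẑ
J2: z=[0.7660, 0.6428, 0.0000] o=[-0.4242, 0.5056, 0.0000] → [0.3955, -0.4714, 0.8366, 0.7660, 0.6428, 0.0000]
J3: z=[-0.6263, 0.7464, 0.2250] o=[-0.3331, 0.3970, 0.6139] → [-0.1023, -0.2182, 0.4390, -0.6263, 0.7464, 0.2250]
J4: z=[0.4873, 0.1496, 0.8603] o=[-0.6169, 0.8863, 0.6895] → [0.0143, -0.5577, 0.0889, 0.4873, 0.1496, 0.8603]
J5: z=[-0.7698, 0.5388, 0.3423] o=[-0.6136, 0.6275, 1.1046] → [-0.3421, -0.6140, 0.1971, -0.7698, 0.5388, 0.3423]
V = J·q̇ = [-0.2819, 0.5535, -0.1190, -1.8062, 0.3961, -0.6082]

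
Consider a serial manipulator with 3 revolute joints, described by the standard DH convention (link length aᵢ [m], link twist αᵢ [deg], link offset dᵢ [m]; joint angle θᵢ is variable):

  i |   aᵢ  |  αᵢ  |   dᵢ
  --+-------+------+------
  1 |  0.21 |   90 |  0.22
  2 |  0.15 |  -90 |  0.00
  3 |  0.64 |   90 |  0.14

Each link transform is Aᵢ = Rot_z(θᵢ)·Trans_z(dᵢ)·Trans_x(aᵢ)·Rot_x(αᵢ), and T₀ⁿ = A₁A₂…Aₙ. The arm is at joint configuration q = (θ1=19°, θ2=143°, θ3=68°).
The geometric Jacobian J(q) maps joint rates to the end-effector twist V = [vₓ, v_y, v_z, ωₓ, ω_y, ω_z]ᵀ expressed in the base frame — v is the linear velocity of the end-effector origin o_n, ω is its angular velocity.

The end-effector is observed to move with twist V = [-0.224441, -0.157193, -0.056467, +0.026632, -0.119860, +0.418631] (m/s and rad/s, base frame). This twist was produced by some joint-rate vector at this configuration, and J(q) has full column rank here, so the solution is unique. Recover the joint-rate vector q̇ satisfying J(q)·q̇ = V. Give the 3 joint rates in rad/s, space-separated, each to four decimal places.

0.4370 0.1220 0.0230

o_n = [-0.3686, 0.5007, 0.3427]
J₁: ẑ×o_n = [-0.5007, -0.3686, 0.0000], ω = ẑ
J2: z=[0.3256, -0.9455, 0.0000] o=[0.1986, 0.0684, 0.2200] → [-0.1161, -0.0400, -0.3955, 0.3256, -0.9455, 0.0000]
J3: z=[-0.5690, -0.1959, -0.7986] o=[0.0853, 0.0294, 0.3103] → [0.3700, 0.3810, -0.3571, -0.5690, -0.1959, -0.7986]
q̇ = J⁺·V = [0.4370, 0.1220, 0.0230]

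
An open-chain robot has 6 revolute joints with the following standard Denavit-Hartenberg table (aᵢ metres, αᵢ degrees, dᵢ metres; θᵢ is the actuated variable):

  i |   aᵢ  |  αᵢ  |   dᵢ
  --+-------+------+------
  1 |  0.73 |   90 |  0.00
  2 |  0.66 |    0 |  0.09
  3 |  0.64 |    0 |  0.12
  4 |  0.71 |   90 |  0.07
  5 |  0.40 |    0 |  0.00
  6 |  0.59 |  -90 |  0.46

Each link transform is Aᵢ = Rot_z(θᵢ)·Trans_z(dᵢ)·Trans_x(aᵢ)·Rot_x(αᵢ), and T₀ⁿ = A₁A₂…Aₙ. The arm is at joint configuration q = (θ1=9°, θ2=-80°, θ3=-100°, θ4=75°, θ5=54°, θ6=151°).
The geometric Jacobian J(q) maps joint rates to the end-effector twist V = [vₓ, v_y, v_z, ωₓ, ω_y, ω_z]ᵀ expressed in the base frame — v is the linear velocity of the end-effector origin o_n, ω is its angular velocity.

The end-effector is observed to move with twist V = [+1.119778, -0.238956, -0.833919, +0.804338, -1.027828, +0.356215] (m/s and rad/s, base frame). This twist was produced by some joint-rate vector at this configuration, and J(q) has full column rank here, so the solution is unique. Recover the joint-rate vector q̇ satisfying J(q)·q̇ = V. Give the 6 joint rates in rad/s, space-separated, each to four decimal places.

0.5260 0.8720 -0.4000 0.6690 -0.5170 -0.1390

o_n = [-0.2863, -0.4040, -0.9273]
J₁: ẑ×o_n = [0.4040, -0.2863, 0.0000], ω = ẑ
J2: z=[0.1564, -0.9877, 0.0000] o=[0.7210, 0.1142, 0.0000] → [0.9159, 0.1451, -1.0759, 0.1564, -0.9877, 0.0000]
J3: z=[0.1564, -0.9877, 0.0000] o=[0.8483, 0.0432, -0.6500] → [0.2739, 0.0434, -1.1905, 0.1564, -0.9877, 0.0000]
J4: z=[0.1564, -0.9877, 0.0000] o=[0.2349, -0.1754, -0.6500] → [0.2739, 0.0434, -0.5505, 0.1564, -0.9877, 0.0000]
J5: z=[-0.9540, -0.1511, 0.2588] o=[0.0644, -0.2733, -1.3358] → [-0.0279, 0.2989, 0.0717, -0.9540, -0.1511, 0.2588]
J6: z=[-0.9540, -0.1511, 0.2588] o=[0.0549, -0.6024, -1.5629] → [-0.1474, 0.5180, -0.2408, -0.9540, -0.1511, 0.2588]
q̇ = J⁺·V = [0.5260, 0.8720, -0.4000, 0.6690, -0.5170, -0.1390]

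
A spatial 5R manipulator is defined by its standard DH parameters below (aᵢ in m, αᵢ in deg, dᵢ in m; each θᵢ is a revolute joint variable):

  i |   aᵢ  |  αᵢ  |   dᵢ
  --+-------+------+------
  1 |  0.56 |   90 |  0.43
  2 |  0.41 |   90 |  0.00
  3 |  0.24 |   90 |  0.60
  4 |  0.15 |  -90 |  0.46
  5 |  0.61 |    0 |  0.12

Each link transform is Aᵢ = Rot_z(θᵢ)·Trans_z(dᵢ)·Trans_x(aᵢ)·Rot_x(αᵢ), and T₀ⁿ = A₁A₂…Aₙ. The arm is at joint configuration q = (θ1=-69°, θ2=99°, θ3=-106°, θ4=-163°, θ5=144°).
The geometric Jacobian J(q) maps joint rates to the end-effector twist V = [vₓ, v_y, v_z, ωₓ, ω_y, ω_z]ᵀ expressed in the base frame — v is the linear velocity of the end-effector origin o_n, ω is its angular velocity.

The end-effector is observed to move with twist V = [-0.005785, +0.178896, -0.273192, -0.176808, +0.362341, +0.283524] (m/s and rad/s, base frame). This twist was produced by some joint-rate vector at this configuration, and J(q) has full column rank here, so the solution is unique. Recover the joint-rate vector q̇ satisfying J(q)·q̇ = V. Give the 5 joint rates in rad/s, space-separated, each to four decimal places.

o_n = [0.9153, -0.8436, 0.6659]
J₁: ẑ×o_n = [0.8436, 0.9153, -0.0000], ω = ẑ
J2: z=[-0.9336, -0.3584, 0.0000] o=[0.2007, -0.5228, 0.4300] → [-0.0846, 0.2203, 0.5556, -0.9336, -0.3584, 0.0000]
J3: z=[0.3540, -0.9221, 0.1564] o=[0.1777, -0.4629, 0.8350] → [0.2154, 0.1752, 0.5454, 0.3540, -0.9221, 0.1564]
J4: z=[-0.2034, -0.2392, -0.9494] o=[0.6092, -0.9432, 0.8635] → [0.1418, -0.3309, 0.0530, -0.2034, -0.2392, -0.9494]
J5: z=[-0.0716, 0.9707, -0.2292] o=[0.3691, -1.0564, 0.4589] → [0.2497, -0.1104, -0.5455, -0.0716, 0.9707, -0.2292]
q̇ = J⁺·V = [0.3490, -0.1180, -0.8870, 0.0440, -0.5020]

0.3490 -0.1180 -0.8870 0.0440 -0.5020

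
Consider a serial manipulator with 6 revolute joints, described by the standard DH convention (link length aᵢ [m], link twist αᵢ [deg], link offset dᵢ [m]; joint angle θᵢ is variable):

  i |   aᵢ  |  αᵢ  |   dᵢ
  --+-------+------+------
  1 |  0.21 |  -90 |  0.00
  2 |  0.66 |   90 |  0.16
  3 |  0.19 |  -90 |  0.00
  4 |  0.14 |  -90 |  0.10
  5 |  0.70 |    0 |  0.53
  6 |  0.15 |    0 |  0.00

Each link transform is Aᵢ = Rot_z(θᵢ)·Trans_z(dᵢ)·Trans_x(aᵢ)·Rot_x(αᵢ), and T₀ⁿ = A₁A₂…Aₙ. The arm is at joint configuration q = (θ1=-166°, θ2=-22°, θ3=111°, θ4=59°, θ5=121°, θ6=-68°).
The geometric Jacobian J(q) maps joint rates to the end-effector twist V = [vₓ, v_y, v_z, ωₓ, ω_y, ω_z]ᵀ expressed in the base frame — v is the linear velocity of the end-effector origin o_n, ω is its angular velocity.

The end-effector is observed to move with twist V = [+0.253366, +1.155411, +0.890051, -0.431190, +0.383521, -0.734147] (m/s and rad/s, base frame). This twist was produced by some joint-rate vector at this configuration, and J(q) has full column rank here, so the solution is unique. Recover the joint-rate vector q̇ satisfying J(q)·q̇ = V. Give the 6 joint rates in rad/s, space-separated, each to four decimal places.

o_n = [-1.4660, -0.4405, 0.3589]
J₁: ẑ×o_n = [0.4405, -1.4660, 0.0000], ω = ẑ
J2: z=[0.2419, -0.9703, 0.0000] o=[-0.2038, -0.0508, 0.0000] → [-0.3483, -0.0868, -1.3190, 0.2419, -0.9703, 0.0000]
J3: z=[0.3635, 0.0906, 0.9272] o=[-0.7588, -0.3541, 0.2472] → [0.0902, -0.6963, 0.0327, 0.3635, 0.0906, 0.9272]
J4: z=[0.7532, 0.5571, -0.3497] o=[-0.6546, -0.5109, 0.2217] → [0.1011, 0.1804, 0.5051, 0.7532, 0.5571, -0.3497]
J5: z=[-0.6572, 0.6609, -0.3625] o=[-0.5834, -0.5256, 0.0658] → [0.2246, 0.5125, 0.5273, -0.6572, 0.6609, -0.3625]
J6: z=[-0.6572, 0.6609, -0.3625] o=[-1.3731, -0.3283, 0.3950] → [-0.0645, 0.0099, 0.1351, -0.6572, 0.6609, -0.3625]
q̇ = J⁺·V = [-0.2010, -0.4670, -0.5890, -0.0920, 0.8480, -0.7950]

-0.2010 -0.4670 -0.5890 -0.0920 0.8480 -0.7950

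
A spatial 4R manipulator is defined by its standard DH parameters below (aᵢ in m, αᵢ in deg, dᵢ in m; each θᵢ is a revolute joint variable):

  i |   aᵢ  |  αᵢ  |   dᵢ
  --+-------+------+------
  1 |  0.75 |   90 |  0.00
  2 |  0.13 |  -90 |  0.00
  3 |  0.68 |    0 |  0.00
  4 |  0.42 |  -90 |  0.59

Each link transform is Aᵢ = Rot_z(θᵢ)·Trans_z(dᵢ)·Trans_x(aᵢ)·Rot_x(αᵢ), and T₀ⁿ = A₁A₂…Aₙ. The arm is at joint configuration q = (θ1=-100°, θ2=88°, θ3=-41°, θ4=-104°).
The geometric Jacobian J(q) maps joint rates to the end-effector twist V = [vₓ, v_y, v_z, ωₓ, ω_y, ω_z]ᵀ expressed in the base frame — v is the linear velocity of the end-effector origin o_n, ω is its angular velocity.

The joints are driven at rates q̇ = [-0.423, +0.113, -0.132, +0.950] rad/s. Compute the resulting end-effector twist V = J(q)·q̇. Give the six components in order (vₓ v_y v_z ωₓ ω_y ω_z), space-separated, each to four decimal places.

-0.3591 0.3902 0.0726 0.0307 0.8247 -0.3945

o_n = [-0.7062, -0.0489, 0.3196]
J₁: ẑ×o_n = [0.0489, -0.7062, 0.0000], ω = ẑ
J2: z=[-0.9848, 0.1736, 0.0000] o=[-0.1302, -0.7386, 0.0000] → [0.0555, 0.3147, -0.5792, -0.9848, 0.1736, 0.0000]
J3: z=[0.1735, 0.9842, 0.0349] o=[-0.1310, -0.7431, 0.1299] → [0.1624, -0.0530, 0.6866, 0.1735, 0.9842, 0.0349]
J4: z=[0.1735, 0.9842, 0.0349] o=[-0.5735, -0.6832, 0.6428] → [-0.3403, 0.0515, 0.2408, 0.1735, 0.9842, 0.0349]
V = J·q̇ = [-0.3591, 0.3902, 0.0726, 0.0307, 0.8247, -0.3945]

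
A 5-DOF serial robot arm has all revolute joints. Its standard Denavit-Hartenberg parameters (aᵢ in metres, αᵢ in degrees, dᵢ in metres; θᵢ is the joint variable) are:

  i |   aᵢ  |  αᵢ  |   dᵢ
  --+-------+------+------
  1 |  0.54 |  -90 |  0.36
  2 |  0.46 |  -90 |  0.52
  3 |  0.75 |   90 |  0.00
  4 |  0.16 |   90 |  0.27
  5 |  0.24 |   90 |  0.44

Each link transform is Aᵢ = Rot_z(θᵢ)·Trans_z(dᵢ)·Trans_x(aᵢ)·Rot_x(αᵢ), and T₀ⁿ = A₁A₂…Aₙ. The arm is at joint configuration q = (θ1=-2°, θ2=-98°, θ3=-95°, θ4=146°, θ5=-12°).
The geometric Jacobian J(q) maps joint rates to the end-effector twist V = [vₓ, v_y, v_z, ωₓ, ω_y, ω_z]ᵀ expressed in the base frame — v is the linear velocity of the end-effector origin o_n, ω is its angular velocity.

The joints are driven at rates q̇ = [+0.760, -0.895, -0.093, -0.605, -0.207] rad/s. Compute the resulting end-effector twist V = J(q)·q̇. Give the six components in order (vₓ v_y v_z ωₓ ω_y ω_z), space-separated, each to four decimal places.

o_n = [1.1345, 1.1281, 0.6222]
J₁: ẑ×o_n = [-1.1281, 1.1345, 0.0000], ω = ẑ
J2: z=[0.0349, 0.9994, 0.0000] o=[0.5397, -0.0188, 0.3600] → [0.2620, -0.0091, -0.5544, 0.0349, 0.9994, 0.0000]
J3: z=[0.9897, -0.0346, 0.1392] o=[0.4938, 0.5031, 0.8155] → [-0.0803, 0.2805, 0.6408, 0.9897, -0.0346, 0.1392]
J4: z=[0.1355, -0.0919, -0.9865] o=[0.5290, 1.2494, 0.7508] → [-0.1078, -0.5799, 0.0392, 0.1355, -0.0919, -0.9865]
J5: z=[0.8467, 0.5278, 0.0671] o=[0.6479, 1.0895, 0.5083] → [0.0575, -0.0637, -0.2241, 0.8467, 0.5278, 0.0671]
V = J·q̇ = [-1.0311, 1.2083, 0.4593, -0.3805, -0.9449, 1.3300]

-1.0311 1.2083 0.4593 -0.3805 -0.9449 1.3300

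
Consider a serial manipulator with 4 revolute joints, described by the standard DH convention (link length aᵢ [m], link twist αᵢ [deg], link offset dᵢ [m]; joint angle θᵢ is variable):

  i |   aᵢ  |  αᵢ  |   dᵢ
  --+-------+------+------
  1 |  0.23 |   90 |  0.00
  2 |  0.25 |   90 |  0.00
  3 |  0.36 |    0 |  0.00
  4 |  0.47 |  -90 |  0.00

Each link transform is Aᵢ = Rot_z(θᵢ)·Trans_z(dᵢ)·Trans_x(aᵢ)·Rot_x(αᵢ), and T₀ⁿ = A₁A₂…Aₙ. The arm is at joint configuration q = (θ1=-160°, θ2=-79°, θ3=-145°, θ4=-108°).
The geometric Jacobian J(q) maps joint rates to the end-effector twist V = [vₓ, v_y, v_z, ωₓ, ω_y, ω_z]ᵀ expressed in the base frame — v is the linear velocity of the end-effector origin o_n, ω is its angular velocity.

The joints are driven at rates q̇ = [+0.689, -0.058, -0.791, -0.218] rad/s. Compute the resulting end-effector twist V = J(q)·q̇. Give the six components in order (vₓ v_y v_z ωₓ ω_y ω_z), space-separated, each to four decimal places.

o_n = [-0.2665, 0.1616, 0.1790]
J₁: ẑ×o_n = [-0.1616, -0.2665, 0.0000], ω = ẑ
J2: z=[-0.3420, 0.9397, 0.0000] o=[-0.2161, -0.0787, 0.0000] → [0.1682, 0.0612, -0.0348, -0.3420, 0.9397, 0.0000]
J3: z=[0.9224, 0.3357, -0.1908] o=[-0.2610, -0.0950, -0.2454] → [0.1914, -0.3904, 0.2385, 0.9224, 0.3357, -0.1908]
J4: z=[0.9224, 0.3357, -0.1908] o=[-0.1375, -0.2698, 0.0441] → [0.1276, -0.0998, 0.4412, 0.9224, 0.3357, -0.1908]
V = J·q̇ = [-0.3003, 0.1433, -0.2828, -0.9109, -0.3933, 0.8815]

-0.3003 0.1433 -0.2828 -0.9109 -0.3933 0.8815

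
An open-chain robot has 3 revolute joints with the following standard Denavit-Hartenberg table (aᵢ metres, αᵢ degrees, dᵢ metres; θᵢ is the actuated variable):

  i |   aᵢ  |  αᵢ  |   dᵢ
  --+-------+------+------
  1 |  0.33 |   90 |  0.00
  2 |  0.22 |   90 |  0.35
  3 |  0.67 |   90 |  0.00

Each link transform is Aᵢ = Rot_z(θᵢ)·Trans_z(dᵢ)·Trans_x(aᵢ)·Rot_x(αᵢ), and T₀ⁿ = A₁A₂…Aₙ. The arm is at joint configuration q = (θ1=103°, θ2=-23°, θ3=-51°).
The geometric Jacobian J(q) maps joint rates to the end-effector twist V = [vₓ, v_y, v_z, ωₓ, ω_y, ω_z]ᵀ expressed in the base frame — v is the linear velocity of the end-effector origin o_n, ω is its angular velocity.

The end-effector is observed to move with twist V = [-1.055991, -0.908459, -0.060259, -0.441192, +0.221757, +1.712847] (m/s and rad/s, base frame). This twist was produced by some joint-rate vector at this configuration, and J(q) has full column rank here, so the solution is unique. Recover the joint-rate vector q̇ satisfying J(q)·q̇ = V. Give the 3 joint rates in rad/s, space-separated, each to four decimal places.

o_n = [-0.3734, 0.8586, -0.2507]
J₁: ẑ×o_n = [-0.8586, -0.3734, 0.0000], ω = ẑ
J2: z=[0.9744, 0.2250, 0.0000] o=[-0.0742, 0.3215, 0.0000] → [-0.0564, 0.2443, 0.5906, 0.9744, 0.2250, 0.0000]
J3: z=[0.0879, -0.3807, -0.9205] o=[0.2212, 0.5976, -0.0860] → [0.3030, 0.5619, -0.2034, 0.0879, -0.3807, -0.9205]
q̇ = J⁺·V = [0.9700, -0.3800, -0.8070]

0.9700 -0.3800 -0.8070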